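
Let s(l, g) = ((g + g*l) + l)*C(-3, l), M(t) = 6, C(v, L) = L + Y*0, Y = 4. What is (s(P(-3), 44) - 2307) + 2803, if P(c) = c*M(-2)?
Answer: 14284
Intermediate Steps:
C(v, L) = L (C(v, L) = L + 4*0 = L + 0 = L)
P(c) = 6*c (P(c) = c*6 = 6*c)
s(l, g) = l*(g + l + g*l) (s(l, g) = ((g + g*l) + l)*l = (g + l + g*l)*l = l*(g + l + g*l))
(s(P(-3), 44) - 2307) + 2803 = ((6*(-3))*(44 + 6*(-3) + 44*(6*(-3))) - 2307) + 2803 = (-18*(44 - 18 + 44*(-18)) - 2307) + 2803 = (-18*(44 - 18 - 792) - 2307) + 2803 = (-18*(-766) - 2307) + 2803 = (13788 - 2307) + 2803 = 11481 + 2803 = 14284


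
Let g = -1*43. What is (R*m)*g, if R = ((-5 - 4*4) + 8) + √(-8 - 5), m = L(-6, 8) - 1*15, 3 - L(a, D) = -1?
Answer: -6149 + 473*I*√13 ≈ -6149.0 + 1705.4*I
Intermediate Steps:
L(a, D) = 4 (L(a, D) = 3 - 1*(-1) = 3 + 1 = 4)
m = -11 (m = 4 - 1*15 = 4 - 15 = -11)
g = -43
R = -13 + I*√13 (R = ((-5 - 16) + 8) + √(-13) = (-21 + 8) + I*√13 = -13 + I*√13 ≈ -13.0 + 3.6056*I)
(R*m)*g = ((-13 + I*√13)*(-11))*(-43) = (143 - 11*I*√13)*(-43) = -6149 + 473*I*√13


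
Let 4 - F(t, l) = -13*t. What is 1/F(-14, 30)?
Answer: -1/178 ≈ -0.0056180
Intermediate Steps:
F(t, l) = 4 + 13*t (F(t, l) = 4 - (-13)*t = 4 + 13*t)
1/F(-14, 30) = 1/(4 + 13*(-14)) = 1/(4 - 182) = 1/(-178) = -1/178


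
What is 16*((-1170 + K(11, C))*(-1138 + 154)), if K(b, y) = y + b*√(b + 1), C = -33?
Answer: 18940032 - 346368*√3 ≈ 1.8340e+7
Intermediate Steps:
K(b, y) = y + b*√(1 + b)
16*((-1170 + K(11, C))*(-1138 + 154)) = 16*((-1170 + (-33 + 11*√(1 + 11)))*(-1138 + 154)) = 16*((-1170 + (-33 + 11*√12))*(-984)) = 16*((-1170 + (-33 + 11*(2*√3)))*(-984)) = 16*((-1170 + (-33 + 22*√3))*(-984)) = 16*((-1203 + 22*√3)*(-984)) = 16*(1183752 - 21648*√3) = 18940032 - 346368*√3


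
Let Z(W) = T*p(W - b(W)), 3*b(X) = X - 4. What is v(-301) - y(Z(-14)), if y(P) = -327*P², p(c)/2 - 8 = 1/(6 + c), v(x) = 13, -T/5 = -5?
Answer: 45984388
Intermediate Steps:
b(X) = -4/3 + X/3 (b(X) = (X - 4)/3 = (-4 + X)/3 = -4/3 + X/3)
T = 25 (T = -5*(-5) = 25)
p(c) = 16 + 2/(6 + c)
Z(W) = 50*(179/3 + 16*W/3)/(22/3 + 2*W/3) (Z(W) = 25*(2*(49 + 8*(W - (-4/3 + W/3)))/(6 + (W - (-4/3 + W/3)))) = 25*(2*(49 + 8*(W + (4/3 - W/3)))/(6 + (W + (4/3 - W/3)))) = 25*(2*(49 + 8*(4/3 + 2*W/3))/(6 + (4/3 + 2*W/3))) = 25*(2*(49 + (32/3 + 16*W/3))/(22/3 + 2*W/3)) = 25*(2*(179/3 + 16*W/3)/(22/3 + 2*W/3)) = 50*(179/3 + 16*W/3)/(22/3 + 2*W/3))
v(-301) - y(Z(-14)) = 13 - (-327)*(25*(179 + 16*(-14))/(11 - 14))² = 13 - (-327)*(25*(179 - 224)/(-3))² = 13 - (-327)*(25*(-⅓)*(-45))² = 13 - (-327)*375² = 13 - (-327)*140625 = 13 - 1*(-45984375) = 13 + 45984375 = 45984388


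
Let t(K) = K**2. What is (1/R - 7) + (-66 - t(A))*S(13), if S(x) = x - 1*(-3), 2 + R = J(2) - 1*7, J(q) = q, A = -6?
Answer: -11474/7 ≈ -1639.1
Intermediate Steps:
R = -7 (R = -2 + (2 - 1*7) = -2 + (2 - 7) = -2 - 5 = -7)
S(x) = 3 + x (S(x) = x + 3 = 3 + x)
(1/R - 7) + (-66 - t(A))*S(13) = (1/(-7) - 7) + (-66 - 1*(-6)**2)*(3 + 13) = (-1/7 - 7) + (-66 - 1*36)*16 = -50/7 + (-66 - 36)*16 = -50/7 - 102*16 = -50/7 - 1632 = -11474/7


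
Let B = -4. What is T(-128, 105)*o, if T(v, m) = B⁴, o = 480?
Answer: 122880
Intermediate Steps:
T(v, m) = 256 (T(v, m) = (-4)⁴ = 256)
T(-128, 105)*o = 256*480 = 122880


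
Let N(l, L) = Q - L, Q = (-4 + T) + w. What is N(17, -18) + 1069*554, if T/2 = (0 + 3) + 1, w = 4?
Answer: 592252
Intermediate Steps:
T = 8 (T = 2*((0 + 3) + 1) = 2*(3 + 1) = 2*4 = 8)
Q = 8 (Q = (-4 + 8) + 4 = 4 + 4 = 8)
N(l, L) = 8 - L
N(17, -18) + 1069*554 = (8 - 1*(-18)) + 1069*554 = (8 + 18) + 592226 = 26 + 592226 = 592252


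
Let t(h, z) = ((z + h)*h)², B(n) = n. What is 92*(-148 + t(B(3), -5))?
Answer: -10304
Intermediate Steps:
t(h, z) = h²*(h + z)² (t(h, z) = ((h + z)*h)² = (h*(h + z))² = h²*(h + z)²)
92*(-148 + t(B(3), -5)) = 92*(-148 + 3²*(3 - 5)²) = 92*(-148 + 9*(-2)²) = 92*(-148 + 9*4) = 92*(-148 + 36) = 92*(-112) = -10304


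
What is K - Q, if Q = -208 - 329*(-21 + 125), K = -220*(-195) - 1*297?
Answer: 77027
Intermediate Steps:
K = 42603 (K = 42900 - 297 = 42603)
Q = -34424 (Q = -208 - 329*104 = -208 - 34216 = -34424)
K - Q = 42603 - 1*(-34424) = 42603 + 34424 = 77027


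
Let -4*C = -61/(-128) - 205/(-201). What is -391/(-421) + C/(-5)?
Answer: 217401881/216629760 ≈ 1.0036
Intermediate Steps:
C = -38501/102912 (C = -(-61/(-128) - 205/(-201))/4 = -(-61*(-1/128) - 205*(-1/201))/4 = -(61/128 + 205/201)/4 = -¼*38501/25728 = -38501/102912 ≈ -0.37412)
-391/(-421) + C/(-5) = -391/(-421) - 38501/102912/(-5) = -391*(-1/421) - 38501/102912*(-⅕) = 391/421 + 38501/514560 = 217401881/216629760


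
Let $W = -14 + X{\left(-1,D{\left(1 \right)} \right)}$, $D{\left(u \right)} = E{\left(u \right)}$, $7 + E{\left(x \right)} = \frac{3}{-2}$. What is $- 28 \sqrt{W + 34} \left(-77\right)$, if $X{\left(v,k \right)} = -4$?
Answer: $8624$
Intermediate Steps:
$E{\left(x \right)} = - \frac{17}{2}$ ($E{\left(x \right)} = -7 + \frac{3}{-2} = -7 + 3 \left(- \frac{1}{2}\right) = -7 - \frac{3}{2} = - \frac{17}{2}$)
$D{\left(u \right)} = - \frac{17}{2}$
$W = -18$ ($W = -14 - 4 = -18$)
$- 28 \sqrt{W + 34} \left(-77\right) = - 28 \sqrt{-18 + 34} \left(-77\right) = - 28 \sqrt{16} \left(-77\right) = \left(-28\right) 4 \left(-77\right) = \left(-112\right) \left(-77\right) = 8624$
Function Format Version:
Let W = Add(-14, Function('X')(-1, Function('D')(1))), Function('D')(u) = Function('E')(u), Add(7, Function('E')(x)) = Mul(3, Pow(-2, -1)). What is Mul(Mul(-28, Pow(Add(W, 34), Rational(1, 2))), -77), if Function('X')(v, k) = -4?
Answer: 8624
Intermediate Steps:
Function('E')(x) = Rational(-17, 2) (Function('E')(x) = Add(-7, Mul(3, Pow(-2, -1))) = Add(-7, Mul(3, Rational(-1, 2))) = Add(-7, Rational(-3, 2)) = Rational(-17, 2))
Function('D')(u) = Rational(-17, 2)
W = -18 (W = Add(-14, -4) = -18)
Mul(Mul(-28, Pow(Add(W, 34), Rational(1, 2))), -77) = Mul(Mul(-28, Pow(Add(-18, 34), Rational(1, 2))), -77) = Mul(Mul(-28, Pow(16, Rational(1, 2))), -77) = Mul(Mul(-28, 4), -77) = Mul(-112, -77) = 8624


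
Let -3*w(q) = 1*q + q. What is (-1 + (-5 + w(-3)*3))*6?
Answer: 0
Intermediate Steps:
w(q) = -2*q/3 (w(q) = -(1*q + q)/3 = -(q + q)/3 = -2*q/3)
(-1 + (-5 + w(-3)*3))*6 = (-1 + (-5 - 2/3*(-3)*3))*6 = (-1 + (-5 + 2*3))*6 = (-1 + (-5 + 6))*6 = (-1 + 1)*6 = 0*6 = 0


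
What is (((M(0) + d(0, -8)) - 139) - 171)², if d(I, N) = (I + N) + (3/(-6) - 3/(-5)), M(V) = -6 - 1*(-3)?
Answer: 10297681/100 ≈ 1.0298e+5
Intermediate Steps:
M(V) = -3 (M(V) = -6 + 3 = -3)
d(I, N) = ⅒ + I + N (d(I, N) = (I + N) + (3*(-⅙) - 3*(-⅕)) = (I + N) + (-½ + ⅗) = (I + N) + ⅒ = ⅒ + I + N)
(((M(0) + d(0, -8)) - 139) - 171)² = (((-3 + (⅒ + 0 - 8)) - 139) - 171)² = (((-3 - 79/10) - 139) - 171)² = ((-109/10 - 139) - 171)² = (-1499/10 - 171)² = (-3209/10)² = 10297681/100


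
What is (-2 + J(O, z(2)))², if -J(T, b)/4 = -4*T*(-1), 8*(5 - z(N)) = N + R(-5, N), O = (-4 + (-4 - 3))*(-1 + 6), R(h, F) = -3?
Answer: 770884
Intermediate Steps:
O = -55 (O = (-4 - 7)*5 = -11*5 = -55)
z(N) = 43/8 - N/8 (z(N) = 5 - (N - 3)/8 = 5 - (-3 + N)/8 = 5 + (3/8 - N/8) = 43/8 - N/8)
J(T, b) = -16*T (J(T, b) = -4*(-4*T)*(-1) = -16*T)
(-2 + J(O, z(2)))² = (-2 - 16*(-55))² = (-2 + 880)² = 878² = 770884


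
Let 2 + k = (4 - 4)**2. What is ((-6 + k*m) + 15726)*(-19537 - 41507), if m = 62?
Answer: -952042224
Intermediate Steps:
k = -2 (k = -2 + (4 - 4)**2 = -2 + 0**2 = -2 + 0 = -2)
((-6 + k*m) + 15726)*(-19537 - 41507) = ((-6 - 2*62) + 15726)*(-19537 - 41507) = ((-6 - 124) + 15726)*(-61044) = (-130 + 15726)*(-61044) = 15596*(-61044) = -952042224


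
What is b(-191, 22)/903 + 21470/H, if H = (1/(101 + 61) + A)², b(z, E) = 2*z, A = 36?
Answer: 26095055918/1617030093 ≈ 16.138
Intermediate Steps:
H = 34023889/26244 (H = (1/(101 + 61) + 36)² = (1/162 + 36)² = (5833/162)² = 34023889/26244 ≈ 1296.4)
b(-191, 22)/903 + 21470/H = (2*(-191))/903 + 21470/(34023889/26244) = -382*1/903 + 21470*(26244/34023889) = -382/903 + 29655720/1790731 = 26095055918/1617030093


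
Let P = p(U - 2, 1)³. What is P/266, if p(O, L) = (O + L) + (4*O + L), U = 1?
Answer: -27/266 ≈ -0.10150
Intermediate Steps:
p(O, L) = 2*L + 5*O (p(O, L) = (L + O) + (L + 4*O) = 2*L + 5*O)
P = -27 (P = (2*1 + 5*(1 - 2))³ = (2 + 5*(-1))³ = (2 - 5)³ = (-3)³ = -27)
P/266 = -27/266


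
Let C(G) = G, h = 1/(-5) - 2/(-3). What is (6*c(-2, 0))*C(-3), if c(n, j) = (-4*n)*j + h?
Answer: -42/5 ≈ -8.4000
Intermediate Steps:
h = 7/15 (h = 1*(-1/5) - 2*(-1/3) = -1/5 + 2/3 = 7/15 ≈ 0.46667)
c(n, j) = 7/15 - 4*j*n (c(n, j) = (-4*n)*j + 7/15 = -4*j*n + 7/15 = 7/15 - 4*j*n)
(6*c(-2, 0))*C(-3) = (6*(7/15 - 4*0*(-2)))*(-3) = (6*(7/15 + 0))*(-3) = (6*(7/15))*(-3) = (14/5)*(-3) = -42/5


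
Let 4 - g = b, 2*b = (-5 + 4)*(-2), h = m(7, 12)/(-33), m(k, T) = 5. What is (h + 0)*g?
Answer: -5/11 ≈ -0.45455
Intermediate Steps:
h = -5/33 (h = 5/(-33) = 5*(-1/33) = -5/33 ≈ -0.15152)
b = 1 (b = ((-5 + 4)*(-2))/2 = (-1*(-2))/2 = (1/2)*2 = 1)
g = 3 (g = 4 - 1*1 = 4 - 1 = 3)
(h + 0)*g = (-5/33 + 0)*3 = -5/33*3 = -5/11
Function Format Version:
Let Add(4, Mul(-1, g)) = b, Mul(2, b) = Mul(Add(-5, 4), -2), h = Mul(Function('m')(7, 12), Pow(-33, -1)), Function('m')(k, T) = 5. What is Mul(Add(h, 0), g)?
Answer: Rational(-5, 11) ≈ -0.45455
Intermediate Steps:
h = Rational(-5, 33) (h = Mul(5, Pow(-33, -1)) = Mul(5, Rational(-1, 33)) = Rational(-5, 33) ≈ -0.15152)
b = 1 (b = Mul(Rational(1, 2), Mul(Add(-5, 4), -2)) = Mul(Rational(1, 2), Mul(-1, -2)) = Mul(Rational(1, 2), 2) = 1)
g = 3 (g = Add(4, Mul(-1, 1)) = Add(4, -1) = 3)
Mul(Add(h, 0), g) = Mul(Add(Rational(-5, 33), 0), 3) = Mul(Rational(-5, 33), 3) = Rational(-5, 11)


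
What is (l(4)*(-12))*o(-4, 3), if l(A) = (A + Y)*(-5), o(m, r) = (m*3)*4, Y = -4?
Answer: 0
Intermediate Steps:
o(m, r) = 12*m (o(m, r) = (3*m)*4 = 12*m)
l(A) = 20 - 5*A (l(A) = (A - 4)*(-5) = (-4 + A)*(-5) = 20 - 5*A)
(l(4)*(-12))*o(-4, 3) = ((20 - 5*4)*(-12))*(12*(-4)) = ((20 - 20)*(-12))*(-48) = (0*(-12))*(-48) = 0*(-48) = 0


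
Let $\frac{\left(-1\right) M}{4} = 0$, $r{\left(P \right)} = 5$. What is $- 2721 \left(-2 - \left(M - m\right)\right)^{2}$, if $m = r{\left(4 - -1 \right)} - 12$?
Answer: $-220401$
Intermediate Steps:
$M = 0$ ($M = \left(-4\right) 0 = 0$)
$m = -7$ ($m = 5 - 12 = -7$)
$- 2721 \left(-2 - \left(M - m\right)\right)^{2} = - 2721 \left(-2 - 7\right)^{2} = - 2721 \left(-9\right)^{2} = \left(-2721\right) 81 = -220401$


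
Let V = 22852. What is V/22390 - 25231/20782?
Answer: -45005913/232654490 ≈ -0.19345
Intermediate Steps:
V/22390 - 25231/20782 = 22852/22390 - 25231/20782 = 22852*(1/22390) - 25231*1/20782 = 11426/11195 - 25231/20782 = -45005913/232654490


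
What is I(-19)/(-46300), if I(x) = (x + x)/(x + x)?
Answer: -1/46300 ≈ -2.1598e-5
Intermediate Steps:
I(x) = 1 (I(x) = (2*x)/((2*x)) = (2*x)*(1/(2*x)) = 1)
I(-19)/(-46300) = 1/(-46300) = 1*(-1/46300) = -1/46300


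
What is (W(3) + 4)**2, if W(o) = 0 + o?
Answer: 49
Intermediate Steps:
W(o) = o
(W(3) + 4)**2 = (3 + 4)**2 = 7**2 = 49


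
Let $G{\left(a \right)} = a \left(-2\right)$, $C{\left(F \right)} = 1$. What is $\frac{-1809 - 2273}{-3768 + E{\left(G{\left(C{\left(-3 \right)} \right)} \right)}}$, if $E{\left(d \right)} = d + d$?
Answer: $\frac{2041}{1886} \approx 1.0822$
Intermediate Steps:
$G{\left(a \right)} = - 2 a$
$E{\left(d \right)} = 2 d$
$\frac{-1809 - 2273}{-3768 + E{\left(G{\left(C{\left(-3 \right)} \right)} \right)}} = \frac{-1809 - 2273}{-3768 + 2 \left(\left(-2\right) 1\right)} = - \frac{4082}{-3768 + 2 \left(-2\right)} = - \frac{4082}{-3768 - 4} = - \frac{4082}{-3772} = \left(-4082\right) \left(- \frac{1}{3772}\right) = \frac{2041}{1886}$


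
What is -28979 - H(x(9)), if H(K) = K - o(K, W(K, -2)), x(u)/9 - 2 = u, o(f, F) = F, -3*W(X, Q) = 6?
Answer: -29080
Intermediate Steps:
W(X, Q) = -2 (W(X, Q) = -⅓*6 = -2)
x(u) = 18 + 9*u
H(K) = 2 + K (H(K) = K - 1*(-2) = K + 2 = 2 + K)
-28979 - H(x(9)) = -28979 - (2 + (18 + 9*9)) = -28979 - (2 + (18 + 81)) = -28979 - (2 + 99) = -28979 - 1*101 = -28979 - 101 = -29080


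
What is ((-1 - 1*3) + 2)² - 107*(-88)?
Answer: 9420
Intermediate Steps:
((-1 - 1*3) + 2)² - 107*(-88) = ((-1 - 3) + 2)² + 9416 = (-4 + 2)² + 9416 = (-2)² + 9416 = 4 + 9416 = 9420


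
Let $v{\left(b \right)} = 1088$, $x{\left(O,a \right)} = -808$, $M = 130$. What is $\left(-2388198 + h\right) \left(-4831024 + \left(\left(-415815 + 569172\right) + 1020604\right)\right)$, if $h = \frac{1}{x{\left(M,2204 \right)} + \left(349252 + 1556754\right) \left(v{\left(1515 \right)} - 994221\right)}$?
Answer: $\frac{16532344588923211641014307}{1892917457606} \approx 8.7338 \cdot 10^{12}$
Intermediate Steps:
$h = - \frac{1}{1892917457606}$ ($h = \frac{1}{-808 + \left(349252 + 1556754\right) \left(1088 - 994221\right)} = \frac{1}{-808 + 1906006 \left(-993133\right)} = \frac{1}{-808 - 1892917456798} = \frac{1}{-1892917457606} = - \frac{1}{1892917457606} \approx -5.2828 \cdot 10^{-13}$)
$\left(-2388198 + h\right) \left(-4831024 + \left(\left(-415815 + 569172\right) + 1020604\right)\right) = \left(-2388198 - \frac{1}{1892917457606}\right) \left(-4831024 + \left(\left(-415815 + 569172\right) + 1020604\right)\right) = - \frac{4520661686419733989 \left(-4831024 + \left(153357 + 1020604\right)\right)}{1892917457606} = - \frac{4520661686419733989 \left(-4831024 + 1173961\right)}{1892917457606} = \left(- \frac{4520661686419733989}{1892917457606}\right) \left(-3657063\right) = \frac{16532344588923211641014307}{1892917457606}$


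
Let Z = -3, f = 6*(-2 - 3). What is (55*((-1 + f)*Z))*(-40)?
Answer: -204600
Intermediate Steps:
f = -30 (f = 6*(-5) = -30)
(55*((-1 + f)*Z))*(-40) = (55*((-1 - 30)*(-3)))*(-40) = (55*(-31*(-3)))*(-40) = (55*93)*(-40) = 5115*(-40) = -204600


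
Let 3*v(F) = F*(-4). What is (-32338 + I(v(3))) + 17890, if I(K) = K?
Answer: -14452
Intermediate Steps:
v(F) = -4*F/3 (v(F) = (F*(-4))/3 = (-4*F)/3 = -4*F/3)
(-32338 + I(v(3))) + 17890 = (-32338 - 4/3*3) + 17890 = (-32338 - 4) + 17890 = -32342 + 17890 = -14452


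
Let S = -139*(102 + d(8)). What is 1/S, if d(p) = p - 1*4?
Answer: -1/14734 ≈ -6.7870e-5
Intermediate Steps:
d(p) = -4 + p (d(p) = p - 4 = -4 + p)
S = -14734 (S = -139*(102 + (-4 + 8)) = -139*(102 + 4) = -139*106 = -14734)
1/S = 1/(-14734) = -1/14734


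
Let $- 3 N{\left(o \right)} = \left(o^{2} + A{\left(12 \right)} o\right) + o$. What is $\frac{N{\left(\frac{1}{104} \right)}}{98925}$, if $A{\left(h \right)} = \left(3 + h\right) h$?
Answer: $- \frac{251}{42798912} \approx -5.8646 \cdot 10^{-6}$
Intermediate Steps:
$A{\left(h \right)} = h \left(3 + h\right)$
$N{\left(o \right)} = - \frac{181 o}{3} - \frac{o^{2}}{3}$ ($N{\left(o \right)} = - \frac{\left(o^{2} + 12 \left(3 + 12\right) o\right) + o}{3} = - \frac{\left(o^{2} + 12 \cdot 15 o\right) + o}{3} = - \frac{\left(o^{2} + 180 o\right) + o}{3} = - \frac{o^{2} + 181 o}{3} = - \frac{181 o}{3} - \frac{o^{2}}{3}$)
$\frac{N{\left(\frac{1}{104} \right)}}{98925} = \frac{\left(- \frac{1}{3}\right) \frac{1}{104} \left(181 + \frac{1}{104}\right)}{98925} = \left(- \frac{1}{3}\right) \frac{1}{104} \left(181 + \frac{1}{104}\right) \frac{1}{98925} = \left(- \frac{1}{3}\right) \frac{1}{104} \cdot \frac{18825}{104} \cdot \frac{1}{98925} = \left(- \frac{6275}{10816}\right) \frac{1}{98925} = - \frac{251}{42798912}$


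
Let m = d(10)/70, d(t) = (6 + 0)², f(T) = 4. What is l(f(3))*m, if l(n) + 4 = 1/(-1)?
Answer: -18/7 ≈ -2.5714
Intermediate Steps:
l(n) = -5 (l(n) = -4 + 1/(-1) = -4 - 1 = -5)
d(t) = 36 (d(t) = 6² = 36)
m = 18/35 (m = 36/70 = 36*(1/70) = 18/35 ≈ 0.51429)
l(f(3))*m = -5*18/35 = -18/7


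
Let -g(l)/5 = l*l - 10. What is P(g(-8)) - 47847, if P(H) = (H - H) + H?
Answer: -48117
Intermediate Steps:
g(l) = 50 - 5*l² (g(l) = -5*(l*l - 10) = -5*(l² - 10) = -5*(-10 + l²) = 50 - 5*l²)
P(H) = H (P(H) = 0 + H = H)
P(g(-8)) - 47847 = (50 - 5*(-8)²) - 47847 = (50 - 5*64) - 47847 = (50 - 320) - 47847 = -270 - 47847 = -48117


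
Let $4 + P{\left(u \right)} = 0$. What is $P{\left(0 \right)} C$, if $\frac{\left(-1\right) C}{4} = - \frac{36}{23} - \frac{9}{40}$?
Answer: $- \frac{3294}{115} \approx -28.643$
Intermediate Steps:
$C = \frac{1647}{230}$ ($C = - 4 \left(- \frac{36}{23} - \frac{9}{40}\right) = \left(-4\right) \left(- \frac{1647}{920}\right) = \frac{1647}{230} \approx 7.1609$)
$P{\left(u \right)} = -4$ ($P{\left(u \right)} = -4 + 0 = -4$)
$P{\left(0 \right)} C = \left(-4\right) \frac{1647}{230} = - \frac{3294}{115}$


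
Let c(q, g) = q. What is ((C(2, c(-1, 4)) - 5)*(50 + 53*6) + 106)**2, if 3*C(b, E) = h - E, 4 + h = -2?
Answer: 49589764/9 ≈ 5.5100e+6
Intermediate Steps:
h = -6 (h = -4 - 2 = -6)
C(b, E) = -2 - E/3 (C(b, E) = (-6 - E)/3 = -2 - E/3)
((C(2, c(-1, 4)) - 5)*(50 + 53*6) + 106)**2 = (((-2 - 1/3*(-1)) - 5)*(50 + 53*6) + 106)**2 = (((-2 + 1/3) - 5)*(50 + 318) + 106)**2 = ((-5/3 - 5)*368 + 106)**2 = (-20/3*368 + 106)**2 = (-7360/3 + 106)**2 = (-7042/3)**2 = 49589764/9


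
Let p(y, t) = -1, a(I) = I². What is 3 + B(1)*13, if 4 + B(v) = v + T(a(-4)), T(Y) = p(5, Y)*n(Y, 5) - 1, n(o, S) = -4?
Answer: 3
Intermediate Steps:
T(Y) = 3 (T(Y) = -1*(-4) - 1 = 4 - 1 = 3)
B(v) = -1 + v (B(v) = -4 + (v + 3) = -4 + (3 + v) = -1 + v)
3 + B(1)*13 = 3 + (-1 + 1)*13 = 3 + 0*13 = 3 + 0 = 3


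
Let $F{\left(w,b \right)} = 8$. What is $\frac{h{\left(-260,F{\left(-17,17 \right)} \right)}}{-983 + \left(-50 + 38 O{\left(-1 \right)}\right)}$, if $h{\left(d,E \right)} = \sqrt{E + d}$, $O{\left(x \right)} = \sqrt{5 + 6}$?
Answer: $- \frac{6198 i \sqrt{7}}{1051205} - \frac{228 i \sqrt{77}}{1051205} \approx - 0.017503 i$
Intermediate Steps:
$O{\left(x \right)} = \sqrt{11}$
$\frac{h{\left(-260,F{\left(-17,17 \right)} \right)}}{-983 + \left(-50 + 38 O{\left(-1 \right)}\right)} = \frac{\sqrt{8 - 260}}{-983 - \left(50 - 38 \sqrt{11}\right)} = \frac{\sqrt{-252}}{-1033 + 38 \sqrt{11}} = \frac{6 i \sqrt{7}}{-1033 + 38 \sqrt{11}}$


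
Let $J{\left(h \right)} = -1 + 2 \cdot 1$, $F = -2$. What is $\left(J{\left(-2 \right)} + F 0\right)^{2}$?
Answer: $1$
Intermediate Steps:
$J{\left(h \right)} = 1$ ($J{\left(h \right)} = -1 + 2 = 1$)
$\left(J{\left(-2 \right)} + F 0\right)^{2} = \left(1 - 0\right)^{2} = \left(1 + 0\right)^{2} = 1^{2} = 1$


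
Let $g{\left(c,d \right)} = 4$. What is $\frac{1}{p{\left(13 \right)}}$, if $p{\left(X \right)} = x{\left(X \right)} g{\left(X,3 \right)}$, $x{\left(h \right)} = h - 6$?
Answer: $\frac{1}{28} \approx 0.035714$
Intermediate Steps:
$x{\left(h \right)} = -6 + h$ ($x{\left(h \right)} = h - 6 = -6 + h$)
$p{\left(X \right)} = -24 + 4 X$ ($p{\left(X \right)} = \left(-6 + X\right) 4 = -24 + 4 X$)
$\frac{1}{p{\left(13 \right)}} = \frac{1}{-24 + 4 \cdot 13} = \frac{1}{-24 + 52} = \frac{1}{28}$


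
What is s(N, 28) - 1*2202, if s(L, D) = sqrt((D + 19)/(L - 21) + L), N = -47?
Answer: -2202 + I*sqrt(55131)/34 ≈ -2202.0 + 6.9059*I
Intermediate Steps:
s(L, D) = sqrt(L + (19 + D)/(-21 + L)) (s(L, D) = sqrt((19 + D)/(-21 + L) + L) = sqrt(L + (19 + D)/(-21 + L)))
s(N, 28) - 1*2202 = sqrt((19 + 28 - 47*(-21 - 47))/(-21 - 47)) - 1*2202 = sqrt((19 + 28 - 47*(-68))/(-68)) - 2202 = sqrt(-(19 + 28 + 3196)/68) - 2202 = sqrt(-1/68*3243) - 2202 = sqrt(-3243/68) - 2202 = I*sqrt(55131)/34 - 2202 = -2202 + I*sqrt(55131)/34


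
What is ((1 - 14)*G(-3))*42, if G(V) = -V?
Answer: -1638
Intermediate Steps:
((1 - 14)*G(-3))*42 = ((1 - 14)*(-1*(-3)))*42 = -13*3*42 = -39*42 = -1638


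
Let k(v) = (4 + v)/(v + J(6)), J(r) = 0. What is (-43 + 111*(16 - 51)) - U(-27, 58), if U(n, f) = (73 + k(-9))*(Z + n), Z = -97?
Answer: 46736/9 ≈ 5192.9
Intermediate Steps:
k(v) = (4 + v)/v (k(v) = (4 + v)/(v + 0) = (4 + v)/v)
U(n, f) = -64214/9 + 662*n/9 (U(n, f) = (73 + (4 - 9)/(-9))*(-97 + n) = (73 - ⅑*(-5))*(-97 + n) = (73 + 5/9)*(-97 + n) = 662*(-97 + n)/9 = -64214/9 + 662*n/9)
(-43 + 111*(16 - 51)) - U(-27, 58) = (-43 + 111*(16 - 51)) - (-64214/9 + (662/9)*(-27)) = (-43 + 111*(-35)) - (-64214/9 - 1986) = (-43 - 3885) - 1*(-82088/9) = -3928 + 82088/9 = 46736/9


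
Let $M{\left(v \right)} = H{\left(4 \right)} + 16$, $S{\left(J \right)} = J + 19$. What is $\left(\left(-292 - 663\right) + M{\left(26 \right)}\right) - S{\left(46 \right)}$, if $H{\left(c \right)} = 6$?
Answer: $-998$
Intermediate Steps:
$S{\left(J \right)} = 19 + J$
$M{\left(v \right)} = 22$ ($M{\left(v \right)} = 6 + 16 = 22$)
$\left(\left(-292 - 663\right) + M{\left(26 \right)}\right) - S{\left(46 \right)} = \left(\left(-292 - 663\right) + 22\right) - \left(19 + 46\right) = \left(-955 + 22\right) - 65 = -933 - 65 = -998$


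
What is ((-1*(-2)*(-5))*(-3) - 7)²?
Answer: 529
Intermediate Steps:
((-1*(-2)*(-5))*(-3) - 7)² = ((2*(-5))*(-3) - 7)² = (-10*(-3) - 7)² = (30 - 7)² = 23² = 529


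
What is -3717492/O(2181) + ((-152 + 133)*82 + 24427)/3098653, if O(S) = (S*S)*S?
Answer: 75245041787551/10715654117112291 ≈ 0.0070220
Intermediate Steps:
O(S) = S**3 (O(S) = S**2*S = S**3)
-3717492/O(2181) + ((-152 + 133)*82 + 24427)/3098653 = -3717492/(2181**3) + ((-152 + 133)*82 + 24427)/3098653 = -3717492/10374495741 + (-19*82 + 24427)*(1/3098653) = -3717492*1/10374495741 + (-1558 + 24427)*(1/3098653) = -1239164/3458165247 + 22869*(1/3098653) = -1239164/3458165247 + 22869/3098653 = 75245041787551/10715654117112291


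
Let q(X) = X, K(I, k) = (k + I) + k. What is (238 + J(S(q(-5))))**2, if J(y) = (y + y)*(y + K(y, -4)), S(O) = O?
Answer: 174724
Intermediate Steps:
K(I, k) = I + 2*k (K(I, k) = (I + k) + k = I + 2*k)
J(y) = 2*y*(-8 + 2*y) (J(y) = (y + y)*(y + (y + 2*(-4))) = (2*y)*(y + (y - 8)) = (2*y)*(y + (-8 + y)) = (2*y)*(-8 + 2*y) = 2*y*(-8 + 2*y))
(238 + J(S(q(-5))))**2 = (238 + 4*(-5)*(-4 - 5))**2 = (238 + 4*(-5)*(-9))**2 = (238 + 180)**2 = 418**2 = 174724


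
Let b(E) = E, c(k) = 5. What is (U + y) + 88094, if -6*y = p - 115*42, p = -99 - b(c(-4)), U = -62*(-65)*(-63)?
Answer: -494921/3 ≈ -1.6497e+5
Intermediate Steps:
U = -253890 (U = 4030*(-63) = -253890)
p = -104 (p = -99 - 1*5 = -99 - 5 = -104)
y = 2467/3 (y = -(-104 - 115*42)/6 = -(-104 - 4830)/6 = -1/6*(-4934) = 2467/3 ≈ 822.33)
(U + y) + 88094 = (-253890 + 2467/3) + 88094 = -759203/3 + 88094 = -494921/3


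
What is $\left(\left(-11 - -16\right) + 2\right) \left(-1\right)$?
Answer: $-7$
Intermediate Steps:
$\left(\left(-11 - -16\right) + 2\right) \left(-1\right) = \left(\left(-11 + 16\right) + 2\right) \left(-1\right) = \left(5 + 2\right) \left(-1\right) = 7 \left(-1\right) = -7$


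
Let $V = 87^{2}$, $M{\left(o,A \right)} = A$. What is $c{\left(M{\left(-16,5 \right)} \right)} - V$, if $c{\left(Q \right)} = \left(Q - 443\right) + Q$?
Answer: $-8002$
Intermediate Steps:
$c{\left(Q \right)} = -443 + 2 Q$ ($c{\left(Q \right)} = \left(-443 + Q\right) + Q = -443 + 2 Q$)
$V = 7569$
$c{\left(M{\left(-16,5 \right)} \right)} - V = \left(-443 + 2 \cdot 5\right) - 7569 = \left(-443 + 10\right) - 7569 = -433 - 7569 = -8002$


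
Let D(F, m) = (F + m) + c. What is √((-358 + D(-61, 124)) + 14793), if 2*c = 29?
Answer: 15*√258/2 ≈ 120.47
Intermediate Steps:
c = 29/2 (c = (½)*29 = 29/2 ≈ 14.500)
D(F, m) = 29/2 + F + m (D(F, m) = (F + m) + 29/2 = 29/2 + F + m)
√((-358 + D(-61, 124)) + 14793) = √((-358 + (29/2 - 61 + 124)) + 14793) = √((-358 + 155/2) + 14793) = √(-561/2 + 14793) = √(29025/2) = 15*√258/2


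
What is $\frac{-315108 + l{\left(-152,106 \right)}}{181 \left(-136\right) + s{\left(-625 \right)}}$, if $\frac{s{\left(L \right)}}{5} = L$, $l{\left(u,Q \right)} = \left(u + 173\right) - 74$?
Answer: $\frac{45023}{3963} \approx 11.361$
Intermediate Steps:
$l{\left(u,Q \right)} = 99 + u$ ($l{\left(u,Q \right)} = \left(173 + u\right) - 74 = 99 + u$)
$s{\left(L \right)} = 5 L$
$\frac{-315108 + l{\left(-152,106 \right)}}{181 \left(-136\right) + s{\left(-625 \right)}} = \frac{-315108 + \left(99 - 152\right)}{181 \left(-136\right) + 5 \left(-625\right)} = \frac{-315108 - 53}{-24616 - 3125} = - \frac{315161}{-27741} = \left(-315161\right) \left(- \frac{1}{27741}\right) = \frac{45023}{3963}$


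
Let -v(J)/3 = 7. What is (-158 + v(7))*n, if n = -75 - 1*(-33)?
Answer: 7518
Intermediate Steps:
n = -42 (n = -75 + 33 = -42)
v(J) = -21 (v(J) = -3*7 = -21)
(-158 + v(7))*n = (-158 - 21)*(-42) = -179*(-42) = 7518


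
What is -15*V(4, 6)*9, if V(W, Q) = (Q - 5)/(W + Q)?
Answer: -27/2 ≈ -13.500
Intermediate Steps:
V(W, Q) = (-5 + Q)/(Q + W)
-15*V(4, 6)*9 = -15*(-5 + 6)/(6 + 4)*9 = -15/10*9 = -3/2*9 = -27/2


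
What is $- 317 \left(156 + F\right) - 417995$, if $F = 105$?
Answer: $-500732$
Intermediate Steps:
$- 317 \left(156 + F\right) - 417995 = - 317 \left(156 + 105\right) - 417995 = \left(-317\right) 261 - 417995 = -82737 - 417995 = -500732$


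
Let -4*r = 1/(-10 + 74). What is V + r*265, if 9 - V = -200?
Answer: 53239/256 ≈ 207.96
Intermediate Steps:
V = 209 (V = 9 - 1*(-200) = 9 + 200 = 209)
r = -1/256 (r = -1/(4*(-10 + 74)) = -¼/64 = -¼*1/64 = -1/256 ≈ -0.0039063)
V + r*265 = 209 - 1/256*265 = 209 - 265/256 = 53239/256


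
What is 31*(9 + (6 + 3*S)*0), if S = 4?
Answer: 279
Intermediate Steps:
31*(9 + (6 + 3*S)*0) = 31*(9 + (6 + 3*4)*0) = 31*(9 + (6 + 12)*0) = 31*(9 + 18*0) = 31*(9 + 0) = 31*9 = 279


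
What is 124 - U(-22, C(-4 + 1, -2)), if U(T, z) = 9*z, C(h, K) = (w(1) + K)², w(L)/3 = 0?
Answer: 88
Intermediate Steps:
w(L) = 0 (w(L) = 3*0 = 0)
C(h, K) = K² (C(h, K) = (0 + K)² = K²)
124 - U(-22, C(-4 + 1, -2)) = 124 - 9*(-2)² = 124 - 9*4 = 124 - 1*36 = 124 - 36 = 88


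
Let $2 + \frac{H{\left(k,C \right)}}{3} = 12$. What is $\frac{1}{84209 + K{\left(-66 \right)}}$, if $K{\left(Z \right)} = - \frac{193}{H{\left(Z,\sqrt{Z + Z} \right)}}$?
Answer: $\frac{30}{2526077} \approx 1.1876 \cdot 10^{-5}$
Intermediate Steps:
$H{\left(k,C \right)} = 30$ ($H{\left(k,C \right)} = -6 + 3 \cdot 12 = -6 + 36 = 30$)
$K{\left(Z \right)} = - \frac{193}{30}$
$\frac{1}{84209 + K{\left(-66 \right)}} = \frac{1}{84209 - \frac{193}{30}} = \frac{1}{\frac{2526077}{30}} = \frac{30}{2526077}$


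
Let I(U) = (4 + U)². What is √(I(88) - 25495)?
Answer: I*√17031 ≈ 130.5*I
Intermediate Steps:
√(I(88) - 25495) = √((4 + 88)² - 25495) = √(92² - 25495) = √(8464 - 25495) = √(-17031) = I*√17031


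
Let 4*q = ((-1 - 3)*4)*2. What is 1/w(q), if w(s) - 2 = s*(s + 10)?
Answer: -1/14 ≈ -0.071429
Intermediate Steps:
q = -8 (q = (((-1 - 3)*4)*2)/4 = (-4*4*2)/4 = (-16*2)/4 = (¼)*(-32) = -8)
w(s) = 2 + s*(10 + s) (w(s) = 2 + s*(s + 10) = 2 + s*(10 + s))
1/w(q) = 1/(2 + (-8)² + 10*(-8)) = 1/(2 + 64 - 80) = 1/(-14) = -1/14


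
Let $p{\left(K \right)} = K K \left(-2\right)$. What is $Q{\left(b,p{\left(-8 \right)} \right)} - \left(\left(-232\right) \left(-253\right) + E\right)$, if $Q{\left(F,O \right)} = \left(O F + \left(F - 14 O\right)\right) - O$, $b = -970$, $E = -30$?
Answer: $66444$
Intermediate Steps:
$p{\left(K \right)} = - 2 K^{2}$ ($p{\left(K \right)} = K^{2} \left(-2\right) = - 2 K^{2}$)
$Q{\left(F,O \right)} = F - 15 O + F O$ ($Q{\left(F,O \right)} = \left(F O + \left(F - 14 O\right)\right) - O = \left(F - 14 O + F O\right) - O = F - 15 O + F O$)
$Q{\left(b,p{\left(-8 \right)} \right)} - \left(\left(-232\right) \left(-253\right) + E\right) = \left(-970 - 15 \left(- 2 \left(-8\right)^{2}\right) - 970 \left(- 2 \left(-8\right)^{2}\right)\right) - \left(\left(-232\right) \left(-253\right) - 30\right) = \left(-970 - 15 \left(\left(-2\right) 64\right) - 970 \left(\left(-2\right) 64\right)\right) - \left(58696 - 30\right) = \left(-970 - -1920 - -124160\right) - 58666 = \left(-970 + 1920 + 124160\right) - 58666 = 125110 - 58666 = 66444$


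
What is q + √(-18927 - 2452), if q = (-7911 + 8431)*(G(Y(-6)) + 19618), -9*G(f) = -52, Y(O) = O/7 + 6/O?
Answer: 91839280/9 + I*√21379 ≈ 1.0204e+7 + 146.22*I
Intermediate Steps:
Y(O) = 6/O + O/7 (Y(O) = O*(⅐) + 6/O = O/7 + 6/O = 6/O + O/7)
G(f) = 52/9 (G(f) = -⅑*(-52) = 52/9)
q = 91839280/9 (q = (-7911 + 8431)*(52/9 + 19618) = 520*(176614/9) = 91839280/9 ≈ 1.0204e+7)
q + √(-18927 - 2452) = 91839280/9 + √(-18927 - 2452) = 91839280/9 + √(-21379) = 91839280/9 + I*√21379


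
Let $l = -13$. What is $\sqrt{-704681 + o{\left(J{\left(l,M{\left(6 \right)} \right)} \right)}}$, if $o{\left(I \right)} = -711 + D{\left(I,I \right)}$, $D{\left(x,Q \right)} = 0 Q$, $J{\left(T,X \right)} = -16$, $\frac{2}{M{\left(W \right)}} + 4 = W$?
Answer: $4 i \sqrt{44087} \approx 839.88 i$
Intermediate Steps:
$M{\left(W \right)} = \frac{2}{-4 + W}$
$D{\left(x,Q \right)} = 0$
$o{\left(I \right)} = -711$ ($o{\left(I \right)} = -711 + 0 = -711$)
$\sqrt{-704681 + o{\left(J{\left(l,M{\left(6 \right)} \right)} \right)}} = \sqrt{-704681 - 711} = \sqrt{-705392} = 4 i \sqrt{44087}$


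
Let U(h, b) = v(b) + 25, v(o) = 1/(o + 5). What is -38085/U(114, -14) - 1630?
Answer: -707885/224 ≈ -3160.2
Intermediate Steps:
v(o) = 1/(5 + o)
U(h, b) = 25 + 1/(5 + b) (U(h, b) = 1/(5 + b) + 25 = 25 + 1/(5 + b))
-38085/U(114, -14) - 1630 = -38085*(5 - 14)/(126 + 25*(-14)) - 1630 = -38085*(-9/(126 - 350)) - 1630 = -38085/((-⅑*(-224))) - 1630 = -38085/224/9 - 1630 = -38085*9/224 - 1630 = -342765/224 - 1630 = -707885/224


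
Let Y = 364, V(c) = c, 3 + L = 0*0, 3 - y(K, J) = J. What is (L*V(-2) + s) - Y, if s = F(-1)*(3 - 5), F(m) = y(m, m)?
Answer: -366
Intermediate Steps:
y(K, J) = 3 - J
L = -3 (L = -3 + 0*0 = -3 + 0 = -3)
F(m) = 3 - m
s = -8 (s = (3 - 1*(-1))*(3 - 5) = (3 + 1)*(-2) = 4*(-2) = -8)
(L*V(-2) + s) - Y = (-3*(-2) - 8) - 1*364 = (6 - 8) - 364 = -2 - 364 = -366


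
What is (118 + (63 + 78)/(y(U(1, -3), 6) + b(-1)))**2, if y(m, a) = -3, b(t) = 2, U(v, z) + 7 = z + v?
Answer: 529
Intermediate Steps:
U(v, z) = -7 + v + z (U(v, z) = -7 + (z + v) = -7 + (v + z) = -7 + v + z)
(118 + (63 + 78)/(y(U(1, -3), 6) + b(-1)))**2 = (118 + (63 + 78)/(-3 + 2))**2 = (118 + 141/(-1))**2 = (118 + 141*(-1))**2 = (118 - 141)**2 = (-23)**2 = 529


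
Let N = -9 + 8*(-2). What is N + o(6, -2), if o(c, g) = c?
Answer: -19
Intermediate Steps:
N = -25 (N = -9 - 16 = -25)
N + o(6, -2) = -25 + 6 = -19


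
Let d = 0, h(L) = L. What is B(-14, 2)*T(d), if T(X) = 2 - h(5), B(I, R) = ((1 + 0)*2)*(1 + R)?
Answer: -18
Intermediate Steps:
B(I, R) = 2 + 2*R (B(I, R) = (1*2)*(1 + R) = 2*(1 + R) = 2 + 2*R)
T(X) = -3 (T(X) = 2 - 1*5 = 2 - 5 = -3)
B(-14, 2)*T(d) = (2 + 2*2)*(-3) = (2 + 4)*(-3) = 6*(-3) = -18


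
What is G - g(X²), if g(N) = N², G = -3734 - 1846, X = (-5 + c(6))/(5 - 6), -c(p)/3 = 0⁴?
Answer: -6205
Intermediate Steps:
c(p) = 0 (c(p) = -3*0⁴ = -3*0 = 0)
X = 5 (X = (-5 + 0)/(5 - 6) = -5/(-1) = -5*(-1) = 5)
G = -5580
G - g(X²) = -5580 - (5²)² = -5580 - 1*25² = -5580 - 1*625 = -5580 - 625 = -6205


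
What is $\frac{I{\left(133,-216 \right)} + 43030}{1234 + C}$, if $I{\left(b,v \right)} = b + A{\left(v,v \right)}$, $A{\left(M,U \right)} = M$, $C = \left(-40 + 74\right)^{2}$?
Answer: $\frac{42947}{2390} \approx 17.969$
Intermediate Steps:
$C = 1156$ ($C = 34^{2} = 1156$)
$I{\left(b,v \right)} = b + v$
$\frac{I{\left(133,-216 \right)} + 43030}{1234 + C} = \frac{\left(133 - 216\right) + 43030}{1234 + 1156} = \frac{-83 + 43030}{2390} = 42947 \cdot \frac{1}{2390} = \frac{42947}{2390}$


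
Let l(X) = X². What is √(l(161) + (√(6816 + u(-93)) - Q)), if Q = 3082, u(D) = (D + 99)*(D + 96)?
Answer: √(22839 + √6834) ≈ 151.40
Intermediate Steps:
u(D) = (96 + D)*(99 + D) (u(D) = (99 + D)*(96 + D) = (96 + D)*(99 + D))
√(l(161) + (√(6816 + u(-93)) - Q)) = √(161² + (√(6816 + (9504 + (-93)² + 195*(-93))) - 1*3082)) = √(25921 + (√(6816 + (9504 + 8649 - 18135)) - 3082)) = √(25921 + (√(6816 + 18) - 3082)) = √(25921 + (√6834 - 3082)) = √(25921 + (-3082 + √6834)) = √(22839 + √6834)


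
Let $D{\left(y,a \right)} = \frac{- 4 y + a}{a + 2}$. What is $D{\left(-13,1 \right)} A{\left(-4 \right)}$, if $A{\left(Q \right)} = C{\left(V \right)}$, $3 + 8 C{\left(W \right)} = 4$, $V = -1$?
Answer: $\frac{53}{24} \approx 2.2083$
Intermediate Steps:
$C{\left(W \right)} = \frac{1}{8}$ ($C{\left(W \right)} = - \frac{3}{8} + \frac{1}{8} \cdot 4 = - \frac{3}{8} + \frac{1}{2} = \frac{1}{8}$)
$A{\left(Q \right)} = \frac{1}{8}$
$D{\left(y,a \right)} = \frac{a - 4 y}{2 + a}$
$D{\left(-13,1 \right)} A{\left(-4 \right)} = \frac{1 - -52}{2 + 1} \cdot \frac{1}{8} = \frac{1 + 52}{3} \cdot \frac{1}{8} = \frac{1}{3} \cdot 53 \cdot \frac{1}{8} = \frac{53}{3} \cdot \frac{1}{8} = \frac{53}{24}$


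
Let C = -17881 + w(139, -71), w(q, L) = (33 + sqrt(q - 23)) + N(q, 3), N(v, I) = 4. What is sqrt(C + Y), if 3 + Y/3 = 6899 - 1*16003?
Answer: sqrt(-45165 + 2*sqrt(29)) ≈ 212.5*I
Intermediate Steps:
Y = -27321 (Y = -9 + 3*(6899 - 1*16003) = -9 + 3*(6899 - 16003) = -9 + 3*(-9104) = -9 - 27312 = -27321)
w(q, L) = 37 + sqrt(-23 + q) (w(q, L) = (33 + sqrt(q - 23)) + 4 = (33 + sqrt(-23 + q)) + 4 = 37 + sqrt(-23 + q))
C = -17844 + 2*sqrt(29) (C = -17881 + (37 + sqrt(-23 + 139)) = -17881 + (37 + sqrt(116)) = -17881 + (37 + 2*sqrt(29)) = -17844 + 2*sqrt(29) ≈ -17833.)
sqrt(C + Y) = sqrt((-17844 + 2*sqrt(29)) - 27321) = sqrt(-45165 + 2*sqrt(29))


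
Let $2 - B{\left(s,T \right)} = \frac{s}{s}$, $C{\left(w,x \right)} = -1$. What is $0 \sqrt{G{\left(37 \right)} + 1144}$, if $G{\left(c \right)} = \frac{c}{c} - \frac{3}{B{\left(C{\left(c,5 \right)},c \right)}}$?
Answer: $0$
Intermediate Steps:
$B{\left(s,T \right)} = 1$ ($B{\left(s,T \right)} = 2 - \frac{s}{s} = 2 - 1 = 1$)
$G{\left(c \right)} = -2$ ($G{\left(c \right)} = \frac{c}{c} - \frac{3}{1} = 1 - 3 = -2$)
$0 \sqrt{G{\left(37 \right)} + 1144} = 0 \sqrt{-2 + 1144} = 0 \sqrt{1142} = 0$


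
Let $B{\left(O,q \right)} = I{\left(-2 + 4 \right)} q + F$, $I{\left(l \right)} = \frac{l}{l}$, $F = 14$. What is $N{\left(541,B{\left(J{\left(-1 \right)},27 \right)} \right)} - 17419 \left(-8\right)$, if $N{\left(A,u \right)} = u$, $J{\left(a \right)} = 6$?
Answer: $139393$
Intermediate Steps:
$I{\left(l \right)} = 1$
$B{\left(O,q \right)} = 14 + q$ ($B{\left(O,q \right)} = 1 q + 14 = q + 14 = 14 + q$)
$N{\left(541,B{\left(J{\left(-1 \right)},27 \right)} \right)} - 17419 \left(-8\right) = \left(14 + 27\right) - 17419 \left(-8\right) = 41 - -139352 = 41 + 139352 = 139393$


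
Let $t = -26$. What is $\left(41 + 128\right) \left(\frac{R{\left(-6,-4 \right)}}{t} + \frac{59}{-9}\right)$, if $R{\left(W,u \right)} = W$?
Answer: $- \frac{9620}{9} \approx -1068.9$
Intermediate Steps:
$\left(41 + 128\right) \left(\frac{R{\left(-6,-4 \right)}}{t} + \frac{59}{-9}\right) = \left(41 + 128\right) \left(- \frac{6}{-26} + \frac{59}{-9}\right) = 169 \left(\left(-6\right) \left(- \frac{1}{26}\right) + 59 \left(- \frac{1}{9}\right)\right) = 169 \left(\frac{3}{13} - \frac{59}{9}\right) = 169 \left(- \frac{740}{117}\right) = - \frac{9620}{9}$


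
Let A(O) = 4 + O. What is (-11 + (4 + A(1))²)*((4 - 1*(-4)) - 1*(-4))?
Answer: 840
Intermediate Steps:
(-11 + (4 + A(1))²)*((4 - 1*(-4)) - 1*(-4)) = (-11 + (4 + (4 + 1))²)*((4 - 1*(-4)) - 1*(-4)) = (-11 + (4 + 5)²)*((4 + 4) + 4) = (-11 + 9²)*(8 + 4) = (-11 + 81)*12 = 70*12 = 840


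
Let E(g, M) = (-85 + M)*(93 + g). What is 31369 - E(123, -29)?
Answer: 55993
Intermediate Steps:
31369 - E(123, -29) = 31369 - (-7905 - 85*123 + 93*(-29) - 29*123) = 31369 - (-7905 - 10455 - 2697 - 3567) = 31369 - 1*(-24624) = 31369 + 24624 = 55993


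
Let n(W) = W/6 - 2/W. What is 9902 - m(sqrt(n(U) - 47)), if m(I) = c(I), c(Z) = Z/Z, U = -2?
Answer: 9901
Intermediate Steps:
c(Z) = 1
n(W) = -2/W + W/6 (n(W) = W*(1/6) - 2/W = W/6 - 2/W = -2/W + W/6)
m(I) = 1
9902 - m(sqrt(n(U) - 47)) = 9902 - 1*1 = 9902 - 1 = 9901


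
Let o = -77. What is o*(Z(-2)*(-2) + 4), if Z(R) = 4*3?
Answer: 1540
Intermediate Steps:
Z(R) = 12
o*(Z(-2)*(-2) + 4) = -77*(12*(-2) + 4) = -77*(-24 + 4) = -77*(-20) = 1540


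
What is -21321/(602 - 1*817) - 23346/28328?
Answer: 299480949/3045260 ≈ 98.343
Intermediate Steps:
-21321/(602 - 1*817) - 23346/28328 = -21321/(602 - 817) - 23346*1/28328 = -21321/(-215) - 11673/14164 = -21321*(-1/215) - 11673/14164 = 21321/215 - 11673/14164 = 299480949/3045260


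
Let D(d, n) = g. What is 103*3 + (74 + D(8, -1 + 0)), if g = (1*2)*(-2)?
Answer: 379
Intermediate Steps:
g = -4 (g = 2*(-2) = -4)
D(d, n) = -4
103*3 + (74 + D(8, -1 + 0)) = 103*3 + (74 - 4) = 309 + 70 = 379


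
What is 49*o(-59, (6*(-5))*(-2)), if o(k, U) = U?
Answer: 2940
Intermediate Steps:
49*o(-59, (6*(-5))*(-2)) = 49*((6*(-5))*(-2)) = 49*(-30*(-2)) = 49*60 = 2940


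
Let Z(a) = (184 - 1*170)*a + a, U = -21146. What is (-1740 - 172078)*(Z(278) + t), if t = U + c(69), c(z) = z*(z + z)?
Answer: 1295639372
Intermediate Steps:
Z(a) = 15*a (Z(a) = (184 - 170)*a + a = 14*a + a = 15*a)
c(z) = 2*z**2 (c(z) = z*(2*z) = 2*z**2)
t = -11624 (t = -21146 + 2*69**2 = -21146 + 2*4761 = -21146 + 9522 = -11624)
(-1740 - 172078)*(Z(278) + t) = (-1740 - 172078)*(15*278 - 11624) = -173818*(4170 - 11624) = -173818*(-7454) = 1295639372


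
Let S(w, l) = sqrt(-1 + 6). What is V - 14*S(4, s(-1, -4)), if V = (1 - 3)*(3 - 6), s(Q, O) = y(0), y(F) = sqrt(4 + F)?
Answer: 6 - 14*sqrt(5) ≈ -25.305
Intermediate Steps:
s(Q, O) = 2 (s(Q, O) = sqrt(4 + 0) = sqrt(4) = 2)
S(w, l) = sqrt(5)
V = 6 (V = -2*(-3) = 6)
V - 14*S(4, s(-1, -4)) = 6 - 14*sqrt(5)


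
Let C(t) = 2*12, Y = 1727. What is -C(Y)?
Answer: -24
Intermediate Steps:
C(t) = 24
-C(Y) = -1*24 = -24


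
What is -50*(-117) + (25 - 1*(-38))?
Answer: 5913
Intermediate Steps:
-50*(-117) + (25 - 1*(-38)) = 5850 + (25 + 38) = 5850 + 63 = 5913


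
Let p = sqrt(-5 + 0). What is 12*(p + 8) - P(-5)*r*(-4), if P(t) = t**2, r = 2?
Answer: 296 + 12*I*sqrt(5) ≈ 296.0 + 26.833*I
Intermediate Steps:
p = I*sqrt(5) (p = sqrt(-5) = I*sqrt(5) ≈ 2.2361*I)
12*(p + 8) - P(-5)*r*(-4) = 12*(I*sqrt(5) + 8) - (-5)**2*2*(-4) = 12*(8 + I*sqrt(5)) - 25*(-8) = (96 + 12*I*sqrt(5)) - 1*(-200) = (96 + 12*I*sqrt(5)) + 200 = 296 + 12*I*sqrt(5)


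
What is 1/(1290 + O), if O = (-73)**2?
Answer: 1/6619 ≈ 0.00015108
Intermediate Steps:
O = 5329
1/(1290 + O) = 1/(1290 + 5329) = 1/6619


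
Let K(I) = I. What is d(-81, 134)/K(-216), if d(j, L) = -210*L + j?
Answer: 9407/72 ≈ 130.65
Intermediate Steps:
d(j, L) = j - 210*L
d(-81, 134)/K(-216) = (-81 - 210*134)/(-216) = (-81 - 28140)*(-1/216) = -28221*(-1/216) = 9407/72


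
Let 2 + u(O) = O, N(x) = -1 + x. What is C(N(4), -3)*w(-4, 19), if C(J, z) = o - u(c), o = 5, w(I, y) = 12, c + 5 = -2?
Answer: 168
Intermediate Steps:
c = -7 (c = -5 - 2 = -7)
u(O) = -2 + O
C(J, z) = 14 (C(J, z) = 5 - (-2 - 7) = 5 - 1*(-9) = 5 + 9 = 14)
C(N(4), -3)*w(-4, 19) = 14*12 = 168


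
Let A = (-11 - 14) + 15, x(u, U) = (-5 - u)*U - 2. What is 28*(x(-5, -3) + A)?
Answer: -336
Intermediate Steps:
x(u, U) = -2 + U*(-5 - u) (x(u, U) = U*(-5 - u) - 2 = -2 + U*(-5 - u))
A = -10 (A = -25 + 15 = -10)
28*(x(-5, -3) + A) = 28*((-2 - 5*(-3) - 1*(-3)*(-5)) - 10) = 28*((-2 + 15 - 15) - 10) = 28*(-2 - 10) = 28*(-12) = -336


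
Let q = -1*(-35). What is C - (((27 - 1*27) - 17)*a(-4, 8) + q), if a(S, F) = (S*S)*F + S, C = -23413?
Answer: -21340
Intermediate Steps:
a(S, F) = S + F*S² (a(S, F) = S²*F + S = F*S² + S = S + F*S²)
q = 35
C - (((27 - 1*27) - 17)*a(-4, 8) + q) = -23413 - (((27 - 1*27) - 17)*(-4*(1 + 8*(-4))) + 35) = -23413 - (((27 - 27) - 17)*(-4*(1 - 32)) + 35) = -23413 - ((0 - 17)*(-4*(-31)) + 35) = -23413 - (-17*124 + 35) = -23413 - (-2108 + 35) = -23413 - 1*(-2073) = -23413 + 2073 = -21340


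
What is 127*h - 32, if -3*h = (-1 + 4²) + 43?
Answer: -7462/3 ≈ -2487.3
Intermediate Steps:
h = -58/3 (h = -((-1 + 4²) + 43)/3 = -((-1 + 16) + 43)/3 = -(15 + 43)/3 = -⅓*58 = -58/3 ≈ -19.333)
127*h - 32 = 127*(-58/3) - 32 = -7366/3 - 32 = -7462/3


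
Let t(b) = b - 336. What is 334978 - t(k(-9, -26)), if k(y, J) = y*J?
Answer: 335080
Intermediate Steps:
k(y, J) = J*y
t(b) = -336 + b
334978 - t(k(-9, -26)) = 334978 - (-336 - 26*(-9)) = 334978 - (-336 + 234) = 334978 - 1*(-102) = 334978 + 102 = 335080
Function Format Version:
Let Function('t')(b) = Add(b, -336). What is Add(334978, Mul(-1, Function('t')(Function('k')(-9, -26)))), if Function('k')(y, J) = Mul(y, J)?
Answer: 335080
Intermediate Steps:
Function('k')(y, J) = Mul(J, y)
Function('t')(b) = Add(-336, b)
Add(334978, Mul(-1, Function('t')(Function('k')(-9, -26)))) = Add(334978, Mul(-1, Add(-336, Mul(-26, -9)))) = Add(334978, Mul(-1, Add(-336, 234))) = Add(334978, Mul(-1, -102)) = Add(334978, 102) = 335080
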